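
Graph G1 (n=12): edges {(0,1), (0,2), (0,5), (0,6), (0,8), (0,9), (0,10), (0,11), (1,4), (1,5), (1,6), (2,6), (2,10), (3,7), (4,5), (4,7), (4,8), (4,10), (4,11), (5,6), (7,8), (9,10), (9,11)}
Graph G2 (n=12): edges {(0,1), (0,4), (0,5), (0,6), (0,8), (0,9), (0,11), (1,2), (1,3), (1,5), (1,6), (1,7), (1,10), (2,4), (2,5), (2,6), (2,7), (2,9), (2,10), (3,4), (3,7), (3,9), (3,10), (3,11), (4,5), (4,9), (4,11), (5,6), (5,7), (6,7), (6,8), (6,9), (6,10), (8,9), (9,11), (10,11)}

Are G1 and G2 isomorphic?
No, not isomorphic

The graphs are NOT isomorphic.

Degrees in G1: deg(0)=8, deg(1)=4, deg(2)=3, deg(3)=1, deg(4)=6, deg(5)=4, deg(6)=4, deg(7)=3, deg(8)=3, deg(9)=3, deg(10)=4, deg(11)=3.
Sorted degree sequence of G1: [8, 6, 4, 4, 4, 4, 3, 3, 3, 3, 3, 1].
Degrees in G2: deg(0)=7, deg(1)=7, deg(2)=7, deg(3)=6, deg(4)=6, deg(5)=6, deg(6)=8, deg(7)=5, deg(8)=3, deg(9)=7, deg(10)=5, deg(11)=5.
Sorted degree sequence of G2: [8, 7, 7, 7, 7, 6, 6, 6, 5, 5, 5, 3].
The (sorted) degree sequence is an isomorphism invariant, so since G1 and G2 have different degree sequences they cannot be isomorphic.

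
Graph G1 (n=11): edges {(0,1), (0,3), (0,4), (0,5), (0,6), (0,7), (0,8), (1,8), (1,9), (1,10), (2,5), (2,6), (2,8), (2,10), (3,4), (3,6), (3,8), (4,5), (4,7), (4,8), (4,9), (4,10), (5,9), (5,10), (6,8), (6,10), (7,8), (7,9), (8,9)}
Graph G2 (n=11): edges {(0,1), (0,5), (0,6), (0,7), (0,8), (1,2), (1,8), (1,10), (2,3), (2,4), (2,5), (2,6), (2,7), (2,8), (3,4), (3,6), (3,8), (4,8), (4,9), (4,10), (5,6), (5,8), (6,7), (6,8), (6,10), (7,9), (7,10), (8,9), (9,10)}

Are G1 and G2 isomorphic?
Yes, isomorphic

The graphs are isomorphic.
One valid mapping φ: V(G1) → V(G2): 0→2, 1→1, 2→9, 3→3, 4→6, 5→7, 6→4, 7→5, 8→8, 9→0, 10→10

Verify φ preserves adjacency — for each edge of G1, its image is an edge of G2:
  (0,1) → (φ(0),φ(1)) = (1,2) ∈ E(G2) ✓
  (0,3) → (φ(0),φ(3)) = (2,3) ∈ E(G2) ✓
  (0,4) → (φ(0),φ(4)) = (2,6) ∈ E(G2) ✓
  (0,5) → (φ(0),φ(5)) = (2,7) ∈ E(G2) ✓
  (0,6) → (φ(0),φ(6)) = (2,4) ∈ E(G2) ✓
  (0,7) → (φ(0),φ(7)) = (2,5) ∈ E(G2) ✓
  (0,8) → (φ(0),φ(8)) = (2,8) ∈ E(G2) ✓
  (1,8) → (φ(1),φ(8)) = (1,8) ∈ E(G2) ✓
  (1,9) → (φ(1),φ(9)) = (0,1) ∈ E(G2) ✓
  (1,10) → (φ(1),φ(10)) = (1,10) ∈ E(G2) ✓
  (2,5) → (φ(2),φ(5)) = (7,9) ∈ E(G2) ✓
  (2,6) → (φ(2),φ(6)) = (4,9) ∈ E(G2) ✓
  (2,8) → (φ(2),φ(8)) = (8,9) ∈ E(G2) ✓
  (2,10) → (φ(2),φ(10)) = (9,10) ∈ E(G2) ✓
  (3,4) → (φ(3),φ(4)) = (3,6) ∈ E(G2) ✓
  (3,6) → (φ(3),φ(6)) = (3,4) ∈ E(G2) ✓
  (3,8) → (φ(3),φ(8)) = (3,8) ∈ E(G2) ✓
  (4,5) → (φ(4),φ(5)) = (6,7) ∈ E(G2) ✓
  (4,7) → (φ(4),φ(7)) = (5,6) ∈ E(G2) ✓
  (4,8) → (φ(4),φ(8)) = (6,8) ∈ E(G2) ✓
  (4,9) → (φ(4),φ(9)) = (0,6) ∈ E(G2) ✓
  (4,10) → (φ(4),φ(10)) = (6,10) ∈ E(G2) ✓
  (5,9) → (φ(5),φ(9)) = (0,7) ∈ E(G2) ✓
  (5,10) → (φ(5),φ(10)) = (7,10) ∈ E(G2) ✓
  (6,8) → (φ(6),φ(8)) = (4,8) ∈ E(G2) ✓
  (6,10) → (φ(6),φ(10)) = (4,10) ∈ E(G2) ✓
  (7,8) → (φ(7),φ(8)) = (5,8) ∈ E(G2) ✓
  (7,9) → (φ(7),φ(9)) = (0,5) ∈ E(G2) ✓
  (8,9) → (φ(8),φ(9)) = (0,8) ∈ E(G2) ✓
All 29 edges of G1 map to edges of G2, and |E(G1)| = |E(G2)| = 29, so φ is a bijection on edges as well as vertices. Hence G1 ≅ G2.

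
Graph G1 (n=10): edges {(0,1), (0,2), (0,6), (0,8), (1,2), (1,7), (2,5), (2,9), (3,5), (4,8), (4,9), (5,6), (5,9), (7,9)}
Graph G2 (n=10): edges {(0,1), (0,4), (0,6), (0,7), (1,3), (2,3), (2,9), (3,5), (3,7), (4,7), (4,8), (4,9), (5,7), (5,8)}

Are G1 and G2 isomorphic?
Yes, isomorphic

The graphs are isomorphic.
One valid mapping φ: V(G1) → V(G2): 0→3, 1→5, 2→7, 3→6, 4→9, 5→0, 6→1, 7→8, 8→2, 9→4

Verify φ preserves adjacency — for each edge of G1, its image is an edge of G2:
  (0,1) → (φ(0),φ(1)) = (3,5) ∈ E(G2) ✓
  (0,2) → (φ(0),φ(2)) = (3,7) ∈ E(G2) ✓
  (0,6) → (φ(0),φ(6)) = (1,3) ∈ E(G2) ✓
  (0,8) → (φ(0),φ(8)) = (2,3) ∈ E(G2) ✓
  (1,2) → (φ(1),φ(2)) = (5,7) ∈ E(G2) ✓
  (1,7) → (φ(1),φ(7)) = (5,8) ∈ E(G2) ✓
  (2,5) → (φ(2),φ(5)) = (0,7) ∈ E(G2) ✓
  (2,9) → (φ(2),φ(9)) = (4,7) ∈ E(G2) ✓
  (3,5) → (φ(3),φ(5)) = (0,6) ∈ E(G2) ✓
  (4,8) → (φ(4),φ(8)) = (2,9) ∈ E(G2) ✓
  (4,9) → (φ(4),φ(9)) = (4,9) ∈ E(G2) ✓
  (5,6) → (φ(5),φ(6)) = (0,1) ∈ E(G2) ✓
  (5,9) → (φ(5),φ(9)) = (0,4) ∈ E(G2) ✓
  (7,9) → (φ(7),φ(9)) = (4,8) ∈ E(G2) ✓
All 14 edges of G1 map to edges of G2, and |E(G1)| = |E(G2)| = 14, so φ is a bijection on edges as well as vertices. Hence G1 ≅ G2.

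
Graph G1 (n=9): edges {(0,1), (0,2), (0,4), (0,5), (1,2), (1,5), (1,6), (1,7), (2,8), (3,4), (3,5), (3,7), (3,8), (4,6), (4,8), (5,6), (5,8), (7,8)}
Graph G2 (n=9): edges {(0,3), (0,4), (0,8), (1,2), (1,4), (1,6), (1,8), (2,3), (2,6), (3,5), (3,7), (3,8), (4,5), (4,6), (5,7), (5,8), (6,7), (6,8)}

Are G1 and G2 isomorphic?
Yes, isomorphic

The graphs are isomorphic.
One valid mapping φ: V(G1) → V(G2): 0→5, 1→3, 2→7, 3→1, 4→4, 5→8, 6→0, 7→2, 8→6

Verify φ preserves adjacency — for each edge of G1, its image is an edge of G2:
  (0,1) → (φ(0),φ(1)) = (3,5) ∈ E(G2) ✓
  (0,2) → (φ(0),φ(2)) = (5,7) ∈ E(G2) ✓
  (0,4) → (φ(0),φ(4)) = (4,5) ∈ E(G2) ✓
  (0,5) → (φ(0),φ(5)) = (5,8) ∈ E(G2) ✓
  (1,2) → (φ(1),φ(2)) = (3,7) ∈ E(G2) ✓
  (1,5) → (φ(1),φ(5)) = (3,8) ∈ E(G2) ✓
  (1,6) → (φ(1),φ(6)) = (0,3) ∈ E(G2) ✓
  (1,7) → (φ(1),φ(7)) = (2,3) ∈ E(G2) ✓
  (2,8) → (φ(2),φ(8)) = (6,7) ∈ E(G2) ✓
  (3,4) → (φ(3),φ(4)) = (1,4) ∈ E(G2) ✓
  (3,5) → (φ(3),φ(5)) = (1,8) ∈ E(G2) ✓
  (3,7) → (φ(3),φ(7)) = (1,2) ∈ E(G2) ✓
  (3,8) → (φ(3),φ(8)) = (1,6) ∈ E(G2) ✓
  (4,6) → (φ(4),φ(6)) = (0,4) ∈ E(G2) ✓
  (4,8) → (φ(4),φ(8)) = (4,6) ∈ E(G2) ✓
  (5,6) → (φ(5),φ(6)) = (0,8) ∈ E(G2) ✓
  (5,8) → (φ(5),φ(8)) = (6,8) ∈ E(G2) ✓
  (7,8) → (φ(7),φ(8)) = (2,6) ∈ E(G2) ✓
All 18 edges of G1 map to edges of G2, and |E(G1)| = |E(G2)| = 18, so φ is a bijection on edges as well as vertices. Hence G1 ≅ G2.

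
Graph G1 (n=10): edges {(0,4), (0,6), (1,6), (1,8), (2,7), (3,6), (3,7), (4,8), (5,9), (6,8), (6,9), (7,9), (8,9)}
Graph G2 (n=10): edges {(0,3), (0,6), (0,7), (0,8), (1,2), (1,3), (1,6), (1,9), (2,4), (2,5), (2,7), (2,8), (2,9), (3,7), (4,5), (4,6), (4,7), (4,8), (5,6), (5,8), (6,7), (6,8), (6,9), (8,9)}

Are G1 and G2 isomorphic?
No, not isomorphic

The graphs are NOT isomorphic.

Degrees in G1: deg(0)=2, deg(1)=2, deg(2)=1, deg(3)=2, deg(4)=2, deg(5)=1, deg(6)=5, deg(7)=3, deg(8)=4, deg(9)=4.
Sorted degree sequence of G1: [5, 4, 4, 3, 2, 2, 2, 2, 1, 1].
Degrees in G2: deg(0)=4, deg(1)=4, deg(2)=6, deg(3)=3, deg(4)=5, deg(5)=4, deg(6)=7, deg(7)=5, deg(8)=6, deg(9)=4.
Sorted degree sequence of G2: [7, 6, 6, 5, 5, 4, 4, 4, 4, 3].
The (sorted) degree sequence is an isomorphism invariant, so since G1 and G2 have different degree sequences they cannot be isomorphic.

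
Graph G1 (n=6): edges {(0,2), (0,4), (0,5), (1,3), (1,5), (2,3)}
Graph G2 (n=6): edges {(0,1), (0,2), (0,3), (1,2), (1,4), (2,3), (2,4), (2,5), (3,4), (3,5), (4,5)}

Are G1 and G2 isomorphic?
No, not isomorphic

The graphs are NOT isomorphic.

Degrees in G1: deg(0)=3, deg(1)=2, deg(2)=2, deg(3)=2, deg(4)=1, deg(5)=2.
Sorted degree sequence of G1: [3, 2, 2, 2, 2, 1].
Degrees in G2: deg(0)=3, deg(1)=3, deg(2)=5, deg(3)=4, deg(4)=4, deg(5)=3.
Sorted degree sequence of G2: [5, 4, 4, 3, 3, 3].
The (sorted) degree sequence is an isomorphism invariant, so since G1 and G2 have different degree sequences they cannot be isomorphic.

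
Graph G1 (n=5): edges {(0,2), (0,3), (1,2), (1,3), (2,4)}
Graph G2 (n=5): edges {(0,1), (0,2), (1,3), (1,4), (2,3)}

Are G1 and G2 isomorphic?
Yes, isomorphic

The graphs are isomorphic.
One valid mapping φ: V(G1) → V(G2): 0→0, 1→3, 2→1, 3→2, 4→4

Verify φ preserves adjacency — for each edge of G1, its image is an edge of G2:
  (0,2) → (φ(0),φ(2)) = (0,1) ∈ E(G2) ✓
  (0,3) → (φ(0),φ(3)) = (0,2) ∈ E(G2) ✓
  (1,2) → (φ(1),φ(2)) = (1,3) ∈ E(G2) ✓
  (1,3) → (φ(1),φ(3)) = (2,3) ∈ E(G2) ✓
  (2,4) → (φ(2),φ(4)) = (1,4) ∈ E(G2) ✓
All 5 edges of G1 map to edges of G2, and |E(G1)| = |E(G2)| = 5, so φ is a bijection on edges as well as vertices. Hence G1 ≅ G2.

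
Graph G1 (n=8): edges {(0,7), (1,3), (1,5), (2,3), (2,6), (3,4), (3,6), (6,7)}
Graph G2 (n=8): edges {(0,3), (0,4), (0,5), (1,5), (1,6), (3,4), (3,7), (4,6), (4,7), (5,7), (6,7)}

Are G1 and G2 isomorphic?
No, not isomorphic

The graphs are NOT isomorphic.

Counting triangles (3-cliques): G1 has 1, G2 has 3.
Triangle count is an isomorphism invariant, so differing triangle counts rule out isomorphism.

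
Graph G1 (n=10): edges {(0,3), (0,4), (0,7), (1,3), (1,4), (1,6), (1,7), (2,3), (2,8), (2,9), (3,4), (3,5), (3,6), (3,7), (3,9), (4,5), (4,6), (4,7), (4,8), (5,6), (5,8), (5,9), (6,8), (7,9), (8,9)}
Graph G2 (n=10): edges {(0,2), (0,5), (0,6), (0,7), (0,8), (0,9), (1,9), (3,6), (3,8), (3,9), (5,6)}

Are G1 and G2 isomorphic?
No, not isomorphic

The graphs are NOT isomorphic.

Connected components of G1: 1 component(s) with vertex sets [[0, 1, 2, 3, 4, 5, 6, 7, 8, 9]], sizes [10].
Connected components of G2: 2 component(s) with vertex sets [[4], [0, 1, 2, 3, 5, 6, 7, 8, 9]], sizes [1, 9].
The number of connected components (and the multiset of component sizes) is an isomorphism invariant — an isomorphism maps each component of G1 bijectively onto a component of G2. Since G1 has 1 component(s) and G2 has 2, they cannot be isomorphic.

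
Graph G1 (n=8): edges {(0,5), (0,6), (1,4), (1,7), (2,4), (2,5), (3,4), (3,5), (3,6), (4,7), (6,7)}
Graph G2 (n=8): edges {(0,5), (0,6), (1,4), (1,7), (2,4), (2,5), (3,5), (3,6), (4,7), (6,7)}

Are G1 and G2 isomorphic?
No, not isomorphic

The graphs are NOT isomorphic.

Counting edges: G1 has 11 edge(s); G2 has 10 edge(s).
Edge count is an isomorphism invariant (a bijection on vertices induces a bijection on edges), so differing edge counts rule out isomorphism.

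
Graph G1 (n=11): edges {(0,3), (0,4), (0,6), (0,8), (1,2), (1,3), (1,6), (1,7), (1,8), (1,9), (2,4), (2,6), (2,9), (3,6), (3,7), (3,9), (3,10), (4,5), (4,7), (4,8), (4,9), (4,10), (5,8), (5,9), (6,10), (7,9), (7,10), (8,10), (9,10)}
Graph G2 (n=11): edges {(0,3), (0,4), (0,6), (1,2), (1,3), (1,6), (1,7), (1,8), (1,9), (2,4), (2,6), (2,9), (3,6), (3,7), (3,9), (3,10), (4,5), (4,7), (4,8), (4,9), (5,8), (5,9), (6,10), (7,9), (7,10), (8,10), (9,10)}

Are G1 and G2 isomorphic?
No, not isomorphic

The graphs are NOT isomorphic.

Counting edges: G1 has 29 edge(s); G2 has 27 edge(s).
Edge count is an isomorphism invariant (a bijection on vertices induces a bijection on edges), so differing edge counts rule out isomorphism.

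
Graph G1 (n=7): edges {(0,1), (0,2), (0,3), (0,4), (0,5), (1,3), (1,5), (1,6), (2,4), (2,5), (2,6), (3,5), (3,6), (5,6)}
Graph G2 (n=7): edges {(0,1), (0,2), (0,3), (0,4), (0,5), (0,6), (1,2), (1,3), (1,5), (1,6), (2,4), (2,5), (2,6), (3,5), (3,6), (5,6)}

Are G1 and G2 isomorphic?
No, not isomorphic

The graphs are NOT isomorphic.

Counting edges: G1 has 14 edge(s); G2 has 16 edge(s).
Edge count is an isomorphism invariant (a bijection on vertices induces a bijection on edges), so differing edge counts rule out isomorphism.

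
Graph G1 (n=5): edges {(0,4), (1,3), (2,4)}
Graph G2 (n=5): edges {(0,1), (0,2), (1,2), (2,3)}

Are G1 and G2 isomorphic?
No, not isomorphic

The graphs are NOT isomorphic.

Counting triangles (3-cliques): G1 has 0, G2 has 1.
Triangle count is an isomorphism invariant, so differing triangle counts rule out isomorphism.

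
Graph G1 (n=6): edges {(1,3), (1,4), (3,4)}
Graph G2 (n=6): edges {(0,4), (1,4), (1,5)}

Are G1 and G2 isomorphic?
No, not isomorphic

The graphs are NOT isomorphic.

Counting triangles (3-cliques): G1 has 1, G2 has 0.
Triangle count is an isomorphism invariant, so differing triangle counts rule out isomorphism.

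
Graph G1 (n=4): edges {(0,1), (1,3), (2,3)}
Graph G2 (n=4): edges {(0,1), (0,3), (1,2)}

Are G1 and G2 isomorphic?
Yes, isomorphic

The graphs are isomorphic.
One valid mapping φ: V(G1) → V(G2): 0→3, 1→0, 2→2, 3→1

Verify φ preserves adjacency — for each edge of G1, its image is an edge of G2:
  (0,1) → (φ(0),φ(1)) = (0,3) ∈ E(G2) ✓
  (1,3) → (φ(1),φ(3)) = (0,1) ∈ E(G2) ✓
  (2,3) → (φ(2),φ(3)) = (1,2) ∈ E(G2) ✓
All 3 edges of G1 map to edges of G2, and |E(G1)| = |E(G2)| = 3, so φ is a bijection on edges as well as vertices. Hence G1 ≅ G2.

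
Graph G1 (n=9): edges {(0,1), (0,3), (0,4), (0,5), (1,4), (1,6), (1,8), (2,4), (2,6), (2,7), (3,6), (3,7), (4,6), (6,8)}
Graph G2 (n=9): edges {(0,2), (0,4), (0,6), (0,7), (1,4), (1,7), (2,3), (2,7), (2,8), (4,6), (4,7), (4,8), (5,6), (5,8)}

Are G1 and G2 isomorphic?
Yes, isomorphic

The graphs are isomorphic.
One valid mapping φ: V(G1) → V(G2): 0→2, 1→7, 2→6, 3→8, 4→0, 5→3, 6→4, 7→5, 8→1

Verify φ preserves adjacency — for each edge of G1, its image is an edge of G2:
  (0,1) → (φ(0),φ(1)) = (2,7) ∈ E(G2) ✓
  (0,3) → (φ(0),φ(3)) = (2,8) ∈ E(G2) ✓
  (0,4) → (φ(0),φ(4)) = (0,2) ∈ E(G2) ✓
  (0,5) → (φ(0),φ(5)) = (2,3) ∈ E(G2) ✓
  (1,4) → (φ(1),φ(4)) = (0,7) ∈ E(G2) ✓
  (1,6) → (φ(1),φ(6)) = (4,7) ∈ E(G2) ✓
  (1,8) → (φ(1),φ(8)) = (1,7) ∈ E(G2) ✓
  (2,4) → (φ(2),φ(4)) = (0,6) ∈ E(G2) ✓
  (2,6) → (φ(2),φ(6)) = (4,6) ∈ E(G2) ✓
  (2,7) → (φ(2),φ(7)) = (5,6) ∈ E(G2) ✓
  (3,6) → (φ(3),φ(6)) = (4,8) ∈ E(G2) ✓
  (3,7) → (φ(3),φ(7)) = (5,8) ∈ E(G2) ✓
  (4,6) → (φ(4),φ(6)) = (0,4) ∈ E(G2) ✓
  (6,8) → (φ(6),φ(8)) = (1,4) ∈ E(G2) ✓
All 14 edges of G1 map to edges of G2, and |E(G1)| = |E(G2)| = 14, so φ is a bijection on edges as well as vertices. Hence G1 ≅ G2.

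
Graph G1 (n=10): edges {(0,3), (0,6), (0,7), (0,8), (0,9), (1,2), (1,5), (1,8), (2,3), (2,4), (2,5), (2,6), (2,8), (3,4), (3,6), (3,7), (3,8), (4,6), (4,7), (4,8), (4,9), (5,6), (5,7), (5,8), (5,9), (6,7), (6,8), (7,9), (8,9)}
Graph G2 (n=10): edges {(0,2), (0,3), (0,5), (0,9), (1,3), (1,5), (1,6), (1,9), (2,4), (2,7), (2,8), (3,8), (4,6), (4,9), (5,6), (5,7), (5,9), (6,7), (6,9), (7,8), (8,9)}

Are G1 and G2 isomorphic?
No, not isomorphic

The graphs are NOT isomorphic.

Degrees in G1: deg(0)=5, deg(1)=3, deg(2)=6, deg(3)=6, deg(4)=6, deg(5)=6, deg(6)=7, deg(7)=6, deg(8)=8, deg(9)=5.
Sorted degree sequence of G1: [8, 7, 6, 6, 6, 6, 6, 5, 5, 3].
Degrees in G2: deg(0)=4, deg(1)=4, deg(2)=4, deg(3)=3, deg(4)=3, deg(5)=5, deg(6)=5, deg(7)=4, deg(8)=4, deg(9)=6.
Sorted degree sequence of G2: [6, 5, 5, 4, 4, 4, 4, 4, 3, 3].
The (sorted) degree sequence is an isomorphism invariant, so since G1 and G2 have different degree sequences they cannot be isomorphic.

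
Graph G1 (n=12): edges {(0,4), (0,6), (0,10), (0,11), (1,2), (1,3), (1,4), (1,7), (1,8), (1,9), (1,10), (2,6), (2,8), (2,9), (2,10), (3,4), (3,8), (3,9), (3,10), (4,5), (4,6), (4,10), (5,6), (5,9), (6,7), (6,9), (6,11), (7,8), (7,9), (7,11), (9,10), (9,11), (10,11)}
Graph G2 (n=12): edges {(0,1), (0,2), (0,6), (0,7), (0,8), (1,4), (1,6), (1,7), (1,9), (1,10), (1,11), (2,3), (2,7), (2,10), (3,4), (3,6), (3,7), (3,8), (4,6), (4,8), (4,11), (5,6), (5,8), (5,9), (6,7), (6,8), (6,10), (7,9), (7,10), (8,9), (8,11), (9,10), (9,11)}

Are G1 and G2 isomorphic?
Yes, isomorphic

The graphs are isomorphic.
One valid mapping φ: V(G1) → V(G2): 0→11, 1→7, 2→0, 3→10, 4→9, 5→5, 6→8, 7→3, 8→2, 9→6, 10→1, 11→4

Verify φ preserves adjacency — for each edge of G1, its image is an edge of G2:
  (0,4) → (φ(0),φ(4)) = (9,11) ∈ E(G2) ✓
  (0,6) → (φ(0),φ(6)) = (8,11) ∈ E(G2) ✓
  (0,10) → (φ(0),φ(10)) = (1,11) ∈ E(G2) ✓
  (0,11) → (φ(0),φ(11)) = (4,11) ∈ E(G2) ✓
  (1,2) → (φ(1),φ(2)) = (0,7) ∈ E(G2) ✓
  (1,3) → (φ(1),φ(3)) = (7,10) ∈ E(G2) ✓
  (1,4) → (φ(1),φ(4)) = (7,9) ∈ E(G2) ✓
  (1,7) → (φ(1),φ(7)) = (3,7) ∈ E(G2) ✓
  (1,8) → (φ(1),φ(8)) = (2,7) ∈ E(G2) ✓
  (1,9) → (φ(1),φ(9)) = (6,7) ∈ E(G2) ✓
  (1,10) → (φ(1),φ(10)) = (1,7) ∈ E(G2) ✓
  (2,6) → (φ(2),φ(6)) = (0,8) ∈ E(G2) ✓
  (2,8) → (φ(2),φ(8)) = (0,2) ∈ E(G2) ✓
  (2,9) → (φ(2),φ(9)) = (0,6) ∈ E(G2) ✓
  (2,10) → (φ(2),φ(10)) = (0,1) ∈ E(G2) ✓
  (3,4) → (φ(3),φ(4)) = (9,10) ∈ E(G2) ✓
  (3,8) → (φ(3),φ(8)) = (2,10) ∈ E(G2) ✓
  (3,9) → (φ(3),φ(9)) = (6,10) ∈ E(G2) ✓
  (3,10) → (φ(3),φ(10)) = (1,10) ∈ E(G2) ✓
  (4,5) → (φ(4),φ(5)) = (5,9) ∈ E(G2) ✓
  (4,6) → (φ(4),φ(6)) = (8,9) ∈ E(G2) ✓
  (4,10) → (φ(4),φ(10)) = (1,9) ∈ E(G2) ✓
  (5,6) → (φ(5),φ(6)) = (5,8) ∈ E(G2) ✓
  (5,9) → (φ(5),φ(9)) = (5,6) ∈ E(G2) ✓
  (6,7) → (φ(6),φ(7)) = (3,8) ∈ E(G2) ✓
  (6,9) → (φ(6),φ(9)) = (6,8) ∈ E(G2) ✓
  (6,11) → (φ(6),φ(11)) = (4,8) ∈ E(G2) ✓
  (7,8) → (φ(7),φ(8)) = (2,3) ∈ E(G2) ✓
  (7,9) → (φ(7),φ(9)) = (3,6) ∈ E(G2) ✓
  (7,11) → (φ(7),φ(11)) = (3,4) ∈ E(G2) ✓
  (9,10) → (φ(9),φ(10)) = (1,6) ∈ E(G2) ✓
  (9,11) → (φ(9),φ(11)) = (4,6) ∈ E(G2) ✓
  (10,11) → (φ(10),φ(11)) = (1,4) ∈ E(G2) ✓
All 33 edges of G1 map to edges of G2, and |E(G1)| = |E(G2)| = 33, so φ is a bijection on edges as well as vertices. Hence G1 ≅ G2.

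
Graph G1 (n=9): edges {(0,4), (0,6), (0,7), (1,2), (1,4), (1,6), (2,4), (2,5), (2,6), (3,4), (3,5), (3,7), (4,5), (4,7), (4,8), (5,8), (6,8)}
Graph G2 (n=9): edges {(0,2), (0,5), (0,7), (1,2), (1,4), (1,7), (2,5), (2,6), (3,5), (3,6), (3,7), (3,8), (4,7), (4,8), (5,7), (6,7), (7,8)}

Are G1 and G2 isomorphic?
Yes, isomorphic

The graphs are isomorphic.
One valid mapping φ: V(G1) → V(G2): 0→1, 1→0, 2→5, 3→8, 4→7, 5→3, 6→2, 7→4, 8→6

Verify φ preserves adjacency — for each edge of G1, its image is an edge of G2:
  (0,4) → (φ(0),φ(4)) = (1,7) ∈ E(G2) ✓
  (0,6) → (φ(0),φ(6)) = (1,2) ∈ E(G2) ✓
  (0,7) → (φ(0),φ(7)) = (1,4) ∈ E(G2) ✓
  (1,2) → (φ(1),φ(2)) = (0,5) ∈ E(G2) ✓
  (1,4) → (φ(1),φ(4)) = (0,7) ∈ E(G2) ✓
  (1,6) → (φ(1),φ(6)) = (0,2) ∈ E(G2) ✓
  (2,4) → (φ(2),φ(4)) = (5,7) ∈ E(G2) ✓
  (2,5) → (φ(2),φ(5)) = (3,5) ∈ E(G2) ✓
  (2,6) → (φ(2),φ(6)) = (2,5) ∈ E(G2) ✓
  (3,4) → (φ(3),φ(4)) = (7,8) ∈ E(G2) ✓
  (3,5) → (φ(3),φ(5)) = (3,8) ∈ E(G2) ✓
  (3,7) → (φ(3),φ(7)) = (4,8) ∈ E(G2) ✓
  (4,5) → (φ(4),φ(5)) = (3,7) ∈ E(G2) ✓
  (4,7) → (φ(4),φ(7)) = (4,7) ∈ E(G2) ✓
  (4,8) → (φ(4),φ(8)) = (6,7) ∈ E(G2) ✓
  (5,8) → (φ(5),φ(8)) = (3,6) ∈ E(G2) ✓
  (6,8) → (φ(6),φ(8)) = (2,6) ∈ E(G2) ✓
All 17 edges of G1 map to edges of G2, and |E(G1)| = |E(G2)| = 17, so φ is a bijection on edges as well as vertices. Hence G1 ≅ G2.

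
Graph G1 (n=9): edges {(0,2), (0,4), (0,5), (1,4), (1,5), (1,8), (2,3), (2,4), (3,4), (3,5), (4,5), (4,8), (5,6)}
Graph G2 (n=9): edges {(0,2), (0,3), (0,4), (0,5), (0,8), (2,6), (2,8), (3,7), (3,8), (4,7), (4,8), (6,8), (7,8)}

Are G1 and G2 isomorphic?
Yes, isomorphic

The graphs are isomorphic.
One valid mapping φ: V(G1) → V(G2): 0→4, 1→2, 2→7, 3→3, 4→8, 5→0, 6→5, 7→1, 8→6

Verify φ preserves adjacency — for each edge of G1, its image is an edge of G2:
  (0,2) → (φ(0),φ(2)) = (4,7) ∈ E(G2) ✓
  (0,4) → (φ(0),φ(4)) = (4,8) ∈ E(G2) ✓
  (0,5) → (φ(0),φ(5)) = (0,4) ∈ E(G2) ✓
  (1,4) → (φ(1),φ(4)) = (2,8) ∈ E(G2) ✓
  (1,5) → (φ(1),φ(5)) = (0,2) ∈ E(G2) ✓
  (1,8) → (φ(1),φ(8)) = (2,6) ∈ E(G2) ✓
  (2,3) → (φ(2),φ(3)) = (3,7) ∈ E(G2) ✓
  (2,4) → (φ(2),φ(4)) = (7,8) ∈ E(G2) ✓
  (3,4) → (φ(3),φ(4)) = (3,8) ∈ E(G2) ✓
  (3,5) → (φ(3),φ(5)) = (0,3) ∈ E(G2) ✓
  (4,5) → (φ(4),φ(5)) = (0,8) ∈ E(G2) ✓
  (4,8) → (φ(4),φ(8)) = (6,8) ∈ E(G2) ✓
  (5,6) → (φ(5),φ(6)) = (0,5) ∈ E(G2) ✓
All 13 edges of G1 map to edges of G2, and |E(G1)| = |E(G2)| = 13, so φ is a bijection on edges as well as vertices. Hence G1 ≅ G2.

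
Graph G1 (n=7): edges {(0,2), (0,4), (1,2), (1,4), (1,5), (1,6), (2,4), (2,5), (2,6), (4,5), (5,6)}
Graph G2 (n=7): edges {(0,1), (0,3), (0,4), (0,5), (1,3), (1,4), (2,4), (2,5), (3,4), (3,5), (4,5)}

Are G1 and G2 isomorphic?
Yes, isomorphic

The graphs are isomorphic.
One valid mapping φ: V(G1) → V(G2): 0→2, 1→3, 2→4, 3→6, 4→5, 5→0, 6→1

Verify φ preserves adjacency — for each edge of G1, its image is an edge of G2:
  (0,2) → (φ(0),φ(2)) = (2,4) ∈ E(G2) ✓
  (0,4) → (φ(0),φ(4)) = (2,5) ∈ E(G2) ✓
  (1,2) → (φ(1),φ(2)) = (3,4) ∈ E(G2) ✓
  (1,4) → (φ(1),φ(4)) = (3,5) ∈ E(G2) ✓
  (1,5) → (φ(1),φ(5)) = (0,3) ∈ E(G2) ✓
  (1,6) → (φ(1),φ(6)) = (1,3) ∈ E(G2) ✓
  (2,4) → (φ(2),φ(4)) = (4,5) ∈ E(G2) ✓
  (2,5) → (φ(2),φ(5)) = (0,4) ∈ E(G2) ✓
  (2,6) → (φ(2),φ(6)) = (1,4) ∈ E(G2) ✓
  (4,5) → (φ(4),φ(5)) = (0,5) ∈ E(G2) ✓
  (5,6) → (φ(5),φ(6)) = (0,1) ∈ E(G2) ✓
All 11 edges of G1 map to edges of G2, and |E(G1)| = |E(G2)| = 11, so φ is a bijection on edges as well as vertices. Hence G1 ≅ G2.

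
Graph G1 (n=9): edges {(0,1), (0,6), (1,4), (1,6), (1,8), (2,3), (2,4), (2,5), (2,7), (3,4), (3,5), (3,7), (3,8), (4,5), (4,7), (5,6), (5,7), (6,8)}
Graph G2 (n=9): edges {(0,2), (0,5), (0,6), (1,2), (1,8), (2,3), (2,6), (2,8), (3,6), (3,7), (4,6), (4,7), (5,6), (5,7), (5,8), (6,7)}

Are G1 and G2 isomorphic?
No, not isomorphic

The graphs are NOT isomorphic.

Counting triangles (3-cliques): G1 has 12, G2 has 7.
Triangle count is an isomorphism invariant, so differing triangle counts rule out isomorphism.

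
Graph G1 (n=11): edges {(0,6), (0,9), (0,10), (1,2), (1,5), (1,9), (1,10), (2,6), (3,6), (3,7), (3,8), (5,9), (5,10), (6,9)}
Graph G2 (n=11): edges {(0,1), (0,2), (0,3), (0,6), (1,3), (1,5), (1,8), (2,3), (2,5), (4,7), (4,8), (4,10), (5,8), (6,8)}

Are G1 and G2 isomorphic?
Yes, isomorphic

The graphs are isomorphic.
One valid mapping φ: V(G1) → V(G2): 0→5, 1→0, 2→6, 3→4, 4→9, 5→3, 6→8, 7→7, 8→10, 9→1, 10→2

Verify φ preserves adjacency — for each edge of G1, its image is an edge of G2:
  (0,6) → (φ(0),φ(6)) = (5,8) ∈ E(G2) ✓
  (0,9) → (φ(0),φ(9)) = (1,5) ∈ E(G2) ✓
  (0,10) → (φ(0),φ(10)) = (2,5) ∈ E(G2) ✓
  (1,2) → (φ(1),φ(2)) = (0,6) ∈ E(G2) ✓
  (1,5) → (φ(1),φ(5)) = (0,3) ∈ E(G2) ✓
  (1,9) → (φ(1),φ(9)) = (0,1) ∈ E(G2) ✓
  (1,10) → (φ(1),φ(10)) = (0,2) ∈ E(G2) ✓
  (2,6) → (φ(2),φ(6)) = (6,8) ∈ E(G2) ✓
  (3,6) → (φ(3),φ(6)) = (4,8) ∈ E(G2) ✓
  (3,7) → (φ(3),φ(7)) = (4,7) ∈ E(G2) ✓
  (3,8) → (φ(3),φ(8)) = (4,10) ∈ E(G2) ✓
  (5,9) → (φ(5),φ(9)) = (1,3) ∈ E(G2) ✓
  (5,10) → (φ(5),φ(10)) = (2,3) ∈ E(G2) ✓
  (6,9) → (φ(6),φ(9)) = (1,8) ∈ E(G2) ✓
All 14 edges of G1 map to edges of G2, and |E(G1)| = |E(G2)| = 14, so φ is a bijection on edges as well as vertices. Hence G1 ≅ G2.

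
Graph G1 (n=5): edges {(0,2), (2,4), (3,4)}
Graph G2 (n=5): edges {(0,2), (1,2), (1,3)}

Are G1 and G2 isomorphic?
Yes, isomorphic

The graphs are isomorphic.
One valid mapping φ: V(G1) → V(G2): 0→3, 1→4, 2→1, 3→0, 4→2

Verify φ preserves adjacency — for each edge of G1, its image is an edge of G2:
  (0,2) → (φ(0),φ(2)) = (1,3) ∈ E(G2) ✓
  (2,4) → (φ(2),φ(4)) = (1,2) ∈ E(G2) ✓
  (3,4) → (φ(3),φ(4)) = (0,2) ∈ E(G2) ✓
All 3 edges of G1 map to edges of G2, and |E(G1)| = |E(G2)| = 3, so φ is a bijection on edges as well as vertices. Hence G1 ≅ G2.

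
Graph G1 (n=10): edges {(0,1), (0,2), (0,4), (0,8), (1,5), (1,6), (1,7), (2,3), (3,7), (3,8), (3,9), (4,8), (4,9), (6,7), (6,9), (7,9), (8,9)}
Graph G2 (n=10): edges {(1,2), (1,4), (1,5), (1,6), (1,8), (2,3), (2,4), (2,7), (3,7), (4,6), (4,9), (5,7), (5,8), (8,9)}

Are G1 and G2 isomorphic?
No, not isomorphic

The graphs are NOT isomorphic.

Degrees in G1: deg(0)=4, deg(1)=4, deg(2)=2, deg(3)=4, deg(4)=3, deg(5)=1, deg(6)=3, deg(7)=4, deg(8)=4, deg(9)=5.
Sorted degree sequence of G1: [5, 4, 4, 4, 4, 4, 3, 3, 2, 1].
Degrees in G2: deg(0)=0, deg(1)=5, deg(2)=4, deg(3)=2, deg(4)=4, deg(5)=3, deg(6)=2, deg(7)=3, deg(8)=3, deg(9)=2.
Sorted degree sequence of G2: [5, 4, 4, 3, 3, 3, 2, 2, 2, 0].
The (sorted) degree sequence is an isomorphism invariant, so since G1 and G2 have different degree sequences they cannot be isomorphic.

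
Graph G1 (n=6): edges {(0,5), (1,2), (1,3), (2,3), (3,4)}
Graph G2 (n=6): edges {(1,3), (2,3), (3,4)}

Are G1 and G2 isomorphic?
No, not isomorphic

The graphs are NOT isomorphic.

Counting edges: G1 has 5 edge(s); G2 has 3 edge(s).
Edge count is an isomorphism invariant (a bijection on vertices induces a bijection on edges), so differing edge counts rule out isomorphism.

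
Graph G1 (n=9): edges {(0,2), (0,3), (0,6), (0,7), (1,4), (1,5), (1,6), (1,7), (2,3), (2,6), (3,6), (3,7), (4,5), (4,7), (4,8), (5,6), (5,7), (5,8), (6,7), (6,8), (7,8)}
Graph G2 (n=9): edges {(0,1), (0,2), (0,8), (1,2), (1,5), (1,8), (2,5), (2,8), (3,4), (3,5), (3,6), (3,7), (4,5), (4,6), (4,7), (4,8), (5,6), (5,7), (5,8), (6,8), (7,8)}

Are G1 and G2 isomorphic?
Yes, isomorphic

The graphs are isomorphic.
One valid mapping φ: V(G1) → V(G2): 0→2, 1→6, 2→0, 3→1, 4→3, 5→4, 6→8, 7→5, 8→7

Verify φ preserves adjacency — for each edge of G1, its image is an edge of G2:
  (0,2) → (φ(0),φ(2)) = (0,2) ∈ E(G2) ✓
  (0,3) → (φ(0),φ(3)) = (1,2) ∈ E(G2) ✓
  (0,6) → (φ(0),φ(6)) = (2,8) ∈ E(G2) ✓
  (0,7) → (φ(0),φ(7)) = (2,5) ∈ E(G2) ✓
  (1,4) → (φ(1),φ(4)) = (3,6) ∈ E(G2) ✓
  (1,5) → (φ(1),φ(5)) = (4,6) ∈ E(G2) ✓
  (1,6) → (φ(1),φ(6)) = (6,8) ∈ E(G2) ✓
  (1,7) → (φ(1),φ(7)) = (5,6) ∈ E(G2) ✓
  (2,3) → (φ(2),φ(3)) = (0,1) ∈ E(G2) ✓
  (2,6) → (φ(2),φ(6)) = (0,8) ∈ E(G2) ✓
  (3,6) → (φ(3),φ(6)) = (1,8) ∈ E(G2) ✓
  (3,7) → (φ(3),φ(7)) = (1,5) ∈ E(G2) ✓
  (4,5) → (φ(4),φ(5)) = (3,4) ∈ E(G2) ✓
  (4,7) → (φ(4),φ(7)) = (3,5) ∈ E(G2) ✓
  (4,8) → (φ(4),φ(8)) = (3,7) ∈ E(G2) ✓
  (5,6) → (φ(5),φ(6)) = (4,8) ∈ E(G2) ✓
  (5,7) → (φ(5),φ(7)) = (4,5) ∈ E(G2) ✓
  (5,8) → (φ(5),φ(8)) = (4,7) ∈ E(G2) ✓
  (6,7) → (φ(6),φ(7)) = (5,8) ∈ E(G2) ✓
  (6,8) → (φ(6),φ(8)) = (7,8) ∈ E(G2) ✓
  (7,8) → (φ(7),φ(8)) = (5,7) ∈ E(G2) ✓
All 21 edges of G1 map to edges of G2, and |E(G1)| = |E(G2)| = 21, so φ is a bijection on edges as well as vertices. Hence G1 ≅ G2.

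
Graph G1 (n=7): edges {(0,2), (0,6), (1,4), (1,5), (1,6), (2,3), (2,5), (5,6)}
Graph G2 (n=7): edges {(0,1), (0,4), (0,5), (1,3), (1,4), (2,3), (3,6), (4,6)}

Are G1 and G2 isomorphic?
Yes, isomorphic

The graphs are isomorphic.
One valid mapping φ: V(G1) → V(G2): 0→6, 1→0, 2→3, 3→2, 4→5, 5→1, 6→4

Verify φ preserves adjacency — for each edge of G1, its image is an edge of G2:
  (0,2) → (φ(0),φ(2)) = (3,6) ∈ E(G2) ✓
  (0,6) → (φ(0),φ(6)) = (4,6) ∈ E(G2) ✓
  (1,4) → (φ(1),φ(4)) = (0,5) ∈ E(G2) ✓
  (1,5) → (φ(1),φ(5)) = (0,1) ∈ E(G2) ✓
  (1,6) → (φ(1),φ(6)) = (0,4) ∈ E(G2) ✓
  (2,3) → (φ(2),φ(3)) = (2,3) ∈ E(G2) ✓
  (2,5) → (φ(2),φ(5)) = (1,3) ∈ E(G2) ✓
  (5,6) → (φ(5),φ(6)) = (1,4) ∈ E(G2) ✓
All 8 edges of G1 map to edges of G2, and |E(G1)| = |E(G2)| = 8, so φ is a bijection on edges as well as vertices. Hence G1 ≅ G2.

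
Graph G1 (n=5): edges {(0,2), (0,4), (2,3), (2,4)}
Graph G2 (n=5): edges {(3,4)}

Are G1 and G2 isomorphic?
No, not isomorphic

The graphs are NOT isomorphic.

Connected components of G1: 2 component(s) with vertex sets [[1], [0, 2, 3, 4]], sizes [1, 4].
Connected components of G2: 4 component(s) with vertex sets [[0], [1], [2], [3, 4]], sizes [1, 1, 1, 2].
The number of connected components (and the multiset of component sizes) is an isomorphism invariant — an isomorphism maps each component of G1 bijectively onto a component of G2. Since G1 has 2 component(s) and G2 has 4, they cannot be isomorphic.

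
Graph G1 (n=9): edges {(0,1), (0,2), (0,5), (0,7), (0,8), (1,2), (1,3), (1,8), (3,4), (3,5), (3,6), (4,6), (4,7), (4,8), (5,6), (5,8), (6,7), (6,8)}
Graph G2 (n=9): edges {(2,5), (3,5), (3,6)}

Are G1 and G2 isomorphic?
No, not isomorphic

The graphs are NOT isomorphic.

Connected components of G1: 1 component(s) with vertex sets [[0, 1, 2, 3, 4, 5, 6, 7, 8]], sizes [9].
Connected components of G2: 6 component(s) with vertex sets [[0], [1], [4], [7], [8], [2, 3, 5, 6]], sizes [1, 1, 1, 1, 1, 4].
The number of connected components (and the multiset of component sizes) is an isomorphism invariant — an isomorphism maps each component of G1 bijectively onto a component of G2. Since G1 has 1 component(s) and G2 has 6, they cannot be isomorphic.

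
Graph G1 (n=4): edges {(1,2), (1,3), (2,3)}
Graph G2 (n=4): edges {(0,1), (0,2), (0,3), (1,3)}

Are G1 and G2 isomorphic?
No, not isomorphic

The graphs are NOT isomorphic.

Connected components of G1: 2 component(s) with vertex sets [[0], [1, 2, 3]], sizes [1, 3].
Connected components of G2: 1 component(s) with vertex sets [[0, 1, 2, 3]], sizes [4].
The number of connected components (and the multiset of component sizes) is an isomorphism invariant — an isomorphism maps each component of G1 bijectively onto a component of G2. Since G1 has 2 component(s) and G2 has 1, they cannot be isomorphic.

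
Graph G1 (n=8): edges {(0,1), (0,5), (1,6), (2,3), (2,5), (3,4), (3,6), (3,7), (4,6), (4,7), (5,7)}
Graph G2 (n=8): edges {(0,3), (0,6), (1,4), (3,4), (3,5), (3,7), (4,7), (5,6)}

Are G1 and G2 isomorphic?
No, not isomorphic

The graphs are NOT isomorphic.

Connected components of G1: 1 component(s) with vertex sets [[0, 1, 2, 3, 4, 5, 6, 7]], sizes [8].
Connected components of G2: 2 component(s) with vertex sets [[2], [0, 1, 3, 4, 5, 6, 7]], sizes [1, 7].
The number of connected components (and the multiset of component sizes) is an isomorphism invariant — an isomorphism maps each component of G1 bijectively onto a component of G2. Since G1 has 1 component(s) and G2 has 2, they cannot be isomorphic.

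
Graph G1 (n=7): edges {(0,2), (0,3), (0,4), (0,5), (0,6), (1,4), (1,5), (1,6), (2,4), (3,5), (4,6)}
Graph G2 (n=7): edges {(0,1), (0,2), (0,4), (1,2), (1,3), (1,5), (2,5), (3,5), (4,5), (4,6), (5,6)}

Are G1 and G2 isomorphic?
Yes, isomorphic

The graphs are isomorphic.
One valid mapping φ: V(G1) → V(G2): 0→5, 1→0, 2→3, 3→6, 4→1, 5→4, 6→2

Verify φ preserves adjacency — for each edge of G1, its image is an edge of G2:
  (0,2) → (φ(0),φ(2)) = (3,5) ∈ E(G2) ✓
  (0,3) → (φ(0),φ(3)) = (5,6) ∈ E(G2) ✓
  (0,4) → (φ(0),φ(4)) = (1,5) ∈ E(G2) ✓
  (0,5) → (φ(0),φ(5)) = (4,5) ∈ E(G2) ✓
  (0,6) → (φ(0),φ(6)) = (2,5) ∈ E(G2) ✓
  (1,4) → (φ(1),φ(4)) = (0,1) ∈ E(G2) ✓
  (1,5) → (φ(1),φ(5)) = (0,4) ∈ E(G2) ✓
  (1,6) → (φ(1),φ(6)) = (0,2) ∈ E(G2) ✓
  (2,4) → (φ(2),φ(4)) = (1,3) ∈ E(G2) ✓
  (3,5) → (φ(3),φ(5)) = (4,6) ∈ E(G2) ✓
  (4,6) → (φ(4),φ(6)) = (1,2) ∈ E(G2) ✓
All 11 edges of G1 map to edges of G2, and |E(G1)| = |E(G2)| = 11, so φ is a bijection on edges as well as vertices. Hence G1 ≅ G2.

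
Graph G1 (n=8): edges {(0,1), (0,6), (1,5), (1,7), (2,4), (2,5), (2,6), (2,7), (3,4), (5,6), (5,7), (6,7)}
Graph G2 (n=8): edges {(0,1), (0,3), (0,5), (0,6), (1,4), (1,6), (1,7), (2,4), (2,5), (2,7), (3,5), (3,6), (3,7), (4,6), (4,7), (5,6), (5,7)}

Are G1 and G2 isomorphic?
No, not isomorphic

The graphs are NOT isomorphic.

Degrees in G1: deg(0)=2, deg(1)=3, deg(2)=4, deg(3)=1, deg(4)=2, deg(5)=4, deg(6)=4, deg(7)=4.
Sorted degree sequence of G1: [4, 4, 4, 4, 3, 2, 2, 1].
Degrees in G2: deg(0)=4, deg(1)=4, deg(2)=3, deg(3)=4, deg(4)=4, deg(5)=5, deg(6)=5, deg(7)=5.
Sorted degree sequence of G2: [5, 5, 5, 4, 4, 4, 4, 3].
The (sorted) degree sequence is an isomorphism invariant, so since G1 and G2 have different degree sequences they cannot be isomorphic.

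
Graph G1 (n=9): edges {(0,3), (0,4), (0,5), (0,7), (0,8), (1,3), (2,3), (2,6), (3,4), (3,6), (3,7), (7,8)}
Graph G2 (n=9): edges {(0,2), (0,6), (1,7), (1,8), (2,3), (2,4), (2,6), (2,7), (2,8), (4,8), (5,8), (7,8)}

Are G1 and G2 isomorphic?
Yes, isomorphic

The graphs are isomorphic.
One valid mapping φ: V(G1) → V(G2): 0→8, 1→3, 2→0, 3→2, 4→4, 5→5, 6→6, 7→7, 8→1

Verify φ preserves adjacency — for each edge of G1, its image is an edge of G2:
  (0,3) → (φ(0),φ(3)) = (2,8) ∈ E(G2) ✓
  (0,4) → (φ(0),φ(4)) = (4,8) ∈ E(G2) ✓
  (0,5) → (φ(0),φ(5)) = (5,8) ∈ E(G2) ✓
  (0,7) → (φ(0),φ(7)) = (7,8) ∈ E(G2) ✓
  (0,8) → (φ(0),φ(8)) = (1,8) ∈ E(G2) ✓
  (1,3) → (φ(1),φ(3)) = (2,3) ∈ E(G2) ✓
  (2,3) → (φ(2),φ(3)) = (0,2) ∈ E(G2) ✓
  (2,6) → (φ(2),φ(6)) = (0,6) ∈ E(G2) ✓
  (3,4) → (φ(3),φ(4)) = (2,4) ∈ E(G2) ✓
  (3,6) → (φ(3),φ(6)) = (2,6) ∈ E(G2) ✓
  (3,7) → (φ(3),φ(7)) = (2,7) ∈ E(G2) ✓
  (7,8) → (φ(7),φ(8)) = (1,7) ∈ E(G2) ✓
All 12 edges of G1 map to edges of G2, and |E(G1)| = |E(G2)| = 12, so φ is a bijection on edges as well as vertices. Hence G1 ≅ G2.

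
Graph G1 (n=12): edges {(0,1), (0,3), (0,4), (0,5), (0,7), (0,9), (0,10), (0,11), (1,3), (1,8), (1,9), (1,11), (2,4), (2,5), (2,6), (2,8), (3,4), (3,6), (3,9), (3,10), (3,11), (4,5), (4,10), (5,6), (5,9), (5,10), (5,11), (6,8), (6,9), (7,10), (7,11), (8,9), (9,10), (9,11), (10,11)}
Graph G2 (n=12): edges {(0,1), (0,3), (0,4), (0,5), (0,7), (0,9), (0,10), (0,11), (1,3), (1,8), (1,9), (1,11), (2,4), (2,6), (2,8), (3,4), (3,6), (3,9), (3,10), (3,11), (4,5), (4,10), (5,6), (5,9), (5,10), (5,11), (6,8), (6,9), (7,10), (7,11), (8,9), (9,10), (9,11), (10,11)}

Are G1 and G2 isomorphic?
No, not isomorphic

The graphs are NOT isomorphic.

Counting edges: G1 has 35 edge(s); G2 has 34 edge(s).
Edge count is an isomorphism invariant (a bijection on vertices induces a bijection on edges), so differing edge counts rule out isomorphism.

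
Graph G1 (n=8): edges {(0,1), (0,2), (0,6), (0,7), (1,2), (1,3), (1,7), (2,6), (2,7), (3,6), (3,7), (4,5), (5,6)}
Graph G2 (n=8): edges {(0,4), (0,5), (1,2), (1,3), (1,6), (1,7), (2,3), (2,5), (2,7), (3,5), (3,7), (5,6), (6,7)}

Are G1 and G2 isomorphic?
Yes, isomorphic

The graphs are isomorphic.
One valid mapping φ: V(G1) → V(G2): 0→2, 1→7, 2→3, 3→6, 4→4, 5→0, 6→5, 7→1

Verify φ preserves adjacency — for each edge of G1, its image is an edge of G2:
  (0,1) → (φ(0),φ(1)) = (2,7) ∈ E(G2) ✓
  (0,2) → (φ(0),φ(2)) = (2,3) ∈ E(G2) ✓
  (0,6) → (φ(0),φ(6)) = (2,5) ∈ E(G2) ✓
  (0,7) → (φ(0),φ(7)) = (1,2) ∈ E(G2) ✓
  (1,2) → (φ(1),φ(2)) = (3,7) ∈ E(G2) ✓
  (1,3) → (φ(1),φ(3)) = (6,7) ∈ E(G2) ✓
  (1,7) → (φ(1),φ(7)) = (1,7) ∈ E(G2) ✓
  (2,6) → (φ(2),φ(6)) = (3,5) ∈ E(G2) ✓
  (2,7) → (φ(2),φ(7)) = (1,3) ∈ E(G2) ✓
  (3,6) → (φ(3),φ(6)) = (5,6) ∈ E(G2) ✓
  (3,7) → (φ(3),φ(7)) = (1,6) ∈ E(G2) ✓
  (4,5) → (φ(4),φ(5)) = (0,4) ∈ E(G2) ✓
  (5,6) → (φ(5),φ(6)) = (0,5) ∈ E(G2) ✓
All 13 edges of G1 map to edges of G2, and |E(G1)| = |E(G2)| = 13, so φ is a bijection on edges as well as vertices. Hence G1 ≅ G2.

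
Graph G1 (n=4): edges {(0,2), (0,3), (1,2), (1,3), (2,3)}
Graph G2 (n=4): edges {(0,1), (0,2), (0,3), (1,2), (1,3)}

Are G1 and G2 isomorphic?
Yes, isomorphic

The graphs are isomorphic.
One valid mapping φ: V(G1) → V(G2): 0→3, 1→2, 2→1, 3→0

Verify φ preserves adjacency — for each edge of G1, its image is an edge of G2:
  (0,2) → (φ(0),φ(2)) = (1,3) ∈ E(G2) ✓
  (0,3) → (φ(0),φ(3)) = (0,3) ∈ E(G2) ✓
  (1,2) → (φ(1),φ(2)) = (1,2) ∈ E(G2) ✓
  (1,3) → (φ(1),φ(3)) = (0,2) ∈ E(G2) ✓
  (2,3) → (φ(2),φ(3)) = (0,1) ∈ E(G2) ✓
All 5 edges of G1 map to edges of G2, and |E(G1)| = |E(G2)| = 5, so φ is a bijection on edges as well as vertices. Hence G1 ≅ G2.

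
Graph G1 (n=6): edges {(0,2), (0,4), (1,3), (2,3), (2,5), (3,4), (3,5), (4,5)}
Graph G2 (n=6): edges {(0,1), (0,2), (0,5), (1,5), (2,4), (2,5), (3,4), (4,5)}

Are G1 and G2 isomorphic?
No, not isomorphic

The graphs are NOT isomorphic.

Counting triangles (3-cliques): G1 has 2, G2 has 3.
Triangle count is an isomorphism invariant, so differing triangle counts rule out isomorphism.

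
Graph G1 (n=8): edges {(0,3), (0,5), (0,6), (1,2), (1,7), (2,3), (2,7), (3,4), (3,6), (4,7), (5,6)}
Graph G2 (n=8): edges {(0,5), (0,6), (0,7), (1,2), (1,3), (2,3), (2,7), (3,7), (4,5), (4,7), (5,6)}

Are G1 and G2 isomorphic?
Yes, isomorphic

The graphs are isomorphic.
One valid mapping φ: V(G1) → V(G2): 0→3, 1→6, 2→0, 3→7, 4→4, 5→1, 6→2, 7→5

Verify φ preserves adjacency — for each edge of G1, its image is an edge of G2:
  (0,3) → (φ(0),φ(3)) = (3,7) ∈ E(G2) ✓
  (0,5) → (φ(0),φ(5)) = (1,3) ∈ E(G2) ✓
  (0,6) → (φ(0),φ(6)) = (2,3) ∈ E(G2) ✓
  (1,2) → (φ(1),φ(2)) = (0,6) ∈ E(G2) ✓
  (1,7) → (φ(1),φ(7)) = (5,6) ∈ E(G2) ✓
  (2,3) → (φ(2),φ(3)) = (0,7) ∈ E(G2) ✓
  (2,7) → (φ(2),φ(7)) = (0,5) ∈ E(G2) ✓
  (3,4) → (φ(3),φ(4)) = (4,7) ∈ E(G2) ✓
  (3,6) → (φ(3),φ(6)) = (2,7) ∈ E(G2) ✓
  (4,7) → (φ(4),φ(7)) = (4,5) ∈ E(G2) ✓
  (5,6) → (φ(5),φ(6)) = (1,2) ∈ E(G2) ✓
All 11 edges of G1 map to edges of G2, and |E(G1)| = |E(G2)| = 11, so φ is a bijection on edges as well as vertices. Hence G1 ≅ G2.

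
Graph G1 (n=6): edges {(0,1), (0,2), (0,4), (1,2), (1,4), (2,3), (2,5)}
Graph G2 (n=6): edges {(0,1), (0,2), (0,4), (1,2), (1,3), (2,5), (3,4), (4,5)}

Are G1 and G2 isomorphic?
No, not isomorphic

The graphs are NOT isomorphic.

Degrees in G1: deg(0)=3, deg(1)=3, deg(2)=4, deg(3)=1, deg(4)=2, deg(5)=1.
Sorted degree sequence of G1: [4, 3, 3, 2, 1, 1].
Degrees in G2: deg(0)=3, deg(1)=3, deg(2)=3, deg(3)=2, deg(4)=3, deg(5)=2.
Sorted degree sequence of G2: [3, 3, 3, 3, 2, 2].
The (sorted) degree sequence is an isomorphism invariant, so since G1 and G2 have different degree sequences they cannot be isomorphic.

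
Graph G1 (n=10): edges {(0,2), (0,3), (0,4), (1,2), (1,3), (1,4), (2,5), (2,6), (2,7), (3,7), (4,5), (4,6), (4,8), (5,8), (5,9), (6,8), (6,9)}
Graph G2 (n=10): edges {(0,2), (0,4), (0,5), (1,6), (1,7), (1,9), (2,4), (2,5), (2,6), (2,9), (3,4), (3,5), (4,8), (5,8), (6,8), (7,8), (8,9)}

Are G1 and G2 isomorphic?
Yes, isomorphic

The graphs are isomorphic.
One valid mapping φ: V(G1) → V(G2): 0→6, 1→9, 2→8, 3→1, 4→2, 5→5, 6→4, 7→7, 8→0, 9→3

Verify φ preserves adjacency — for each edge of G1, its image is an edge of G2:
  (0,2) → (φ(0),φ(2)) = (6,8) ∈ E(G2) ✓
  (0,3) → (φ(0),φ(3)) = (1,6) ∈ E(G2) ✓
  (0,4) → (φ(0),φ(4)) = (2,6) ∈ E(G2) ✓
  (1,2) → (φ(1),φ(2)) = (8,9) ∈ E(G2) ✓
  (1,3) → (φ(1),φ(3)) = (1,9) ∈ E(G2) ✓
  (1,4) → (φ(1),φ(4)) = (2,9) ∈ E(G2) ✓
  (2,5) → (φ(2),φ(5)) = (5,8) ∈ E(G2) ✓
  (2,6) → (φ(2),φ(6)) = (4,8) ∈ E(G2) ✓
  (2,7) → (φ(2),φ(7)) = (7,8) ∈ E(G2) ✓
  (3,7) → (φ(3),φ(7)) = (1,7) ∈ E(G2) ✓
  (4,5) → (φ(4),φ(5)) = (2,5) ∈ E(G2) ✓
  (4,6) → (φ(4),φ(6)) = (2,4) ∈ E(G2) ✓
  (4,8) → (φ(4),φ(8)) = (0,2) ∈ E(G2) ✓
  (5,8) → (φ(5),φ(8)) = (0,5) ∈ E(G2) ✓
  (5,9) → (φ(5),φ(9)) = (3,5) ∈ E(G2) ✓
  (6,8) → (φ(6),φ(8)) = (0,4) ∈ E(G2) ✓
  (6,9) → (φ(6),φ(9)) = (3,4) ∈ E(G2) ✓
All 17 edges of G1 map to edges of G2, and |E(G1)| = |E(G2)| = 17, so φ is a bijection on edges as well as vertices. Hence G1 ≅ G2.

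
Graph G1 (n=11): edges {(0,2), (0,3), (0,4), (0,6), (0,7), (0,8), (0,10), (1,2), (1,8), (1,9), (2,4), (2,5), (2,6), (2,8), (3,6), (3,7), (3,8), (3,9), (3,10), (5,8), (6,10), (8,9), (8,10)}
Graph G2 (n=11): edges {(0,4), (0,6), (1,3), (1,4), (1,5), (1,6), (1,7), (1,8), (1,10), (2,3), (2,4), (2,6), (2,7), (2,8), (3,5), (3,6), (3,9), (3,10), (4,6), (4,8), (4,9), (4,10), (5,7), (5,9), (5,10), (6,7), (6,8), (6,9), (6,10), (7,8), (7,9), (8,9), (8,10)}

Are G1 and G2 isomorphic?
No, not isomorphic

The graphs are NOT isomorphic.

Degrees in G1: deg(0)=7, deg(1)=3, deg(2)=6, deg(3)=6, deg(4)=2, deg(5)=2, deg(6)=4, deg(7)=2, deg(8)=7, deg(9)=3, deg(10)=4.
Sorted degree sequence of G1: [7, 7, 6, 6, 4, 4, 3, 3, 2, 2, 2].
Degrees in G2: deg(0)=2, deg(1)=7, deg(2)=5, deg(3)=6, deg(4)=7, deg(5)=5, deg(6)=9, deg(7)=6, deg(8)=7, deg(9)=6, deg(10)=6.
Sorted degree sequence of G2: [9, 7, 7, 7, 6, 6, 6, 6, 5, 5, 2].
The (sorted) degree sequence is an isomorphism invariant, so since G1 and G2 have different degree sequences they cannot be isomorphic.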